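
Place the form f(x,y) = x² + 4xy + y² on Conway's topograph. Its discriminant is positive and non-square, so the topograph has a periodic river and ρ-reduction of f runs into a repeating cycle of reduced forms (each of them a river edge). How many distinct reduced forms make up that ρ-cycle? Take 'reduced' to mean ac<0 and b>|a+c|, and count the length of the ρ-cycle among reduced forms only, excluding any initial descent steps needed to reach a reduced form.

D = 12, ⌊√D⌋ = 3
descent: ρ → (1,2,-2)  [lands on river]
river: ρ → (-2,2,1)
ρ-cycle length = 2 (tail of 1 descent step not counted)

2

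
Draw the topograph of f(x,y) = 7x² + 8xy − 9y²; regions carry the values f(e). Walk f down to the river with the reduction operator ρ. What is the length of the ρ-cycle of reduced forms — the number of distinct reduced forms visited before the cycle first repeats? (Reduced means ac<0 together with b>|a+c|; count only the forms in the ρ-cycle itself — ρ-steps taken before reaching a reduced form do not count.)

D = 316, ⌊√D⌋ = 17
river: ρ → (-9,10,6)
river: ρ → (6,14,-5)
river: ρ → (-5,16,3)
river: ρ → (3,14,-10)
river: ρ → (-10,6,7)
river: ρ → (7,8,-9)
ρ-cycle length = 6 (tail of 0 descent steps not counted)

6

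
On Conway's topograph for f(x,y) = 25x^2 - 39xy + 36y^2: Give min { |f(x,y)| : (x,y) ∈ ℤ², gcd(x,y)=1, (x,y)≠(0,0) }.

translate: b→11 (≡-39 mod 50), so (25,-39,36)→(25,11,22)
flip: (25,11,22)→(22,-11,25)
reduced (well bottom): (22,-11,25) with a≤c, −a<b≤a
well minimum = a = 22

22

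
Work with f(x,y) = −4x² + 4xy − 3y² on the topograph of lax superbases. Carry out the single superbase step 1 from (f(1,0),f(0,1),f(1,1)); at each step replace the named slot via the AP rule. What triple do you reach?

start (-4,-3,-3) = (f(1,0),f(0,1),f(1,1))
replace slot 1: 2·((-3)+(-3)) − (-4) = -8 → (-8,-3,-3)

-8,-3,-3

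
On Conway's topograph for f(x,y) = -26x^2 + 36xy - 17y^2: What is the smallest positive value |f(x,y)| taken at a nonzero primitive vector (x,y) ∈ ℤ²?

translate: b→16 (≡-36 mod 52), so (26,-36,17)→(26,16,7)
flip: (26,16,7)→(7,-16,26)
translate: b→-2 (≡-16 mod 14), so (7,-16,26)→(7,-2,17)
reduced (well bottom): (7,-2,17) with a≤c, −a<b≤a
well minimum |f| = |-7| = 7 (negative-definite)

7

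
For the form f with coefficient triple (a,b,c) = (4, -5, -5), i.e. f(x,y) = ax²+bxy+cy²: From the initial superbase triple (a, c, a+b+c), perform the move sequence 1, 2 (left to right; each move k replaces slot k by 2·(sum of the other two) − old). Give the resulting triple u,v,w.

start (4,-5,-6) = (f(1,0),f(0,1),f(1,1))
replace slot 1: 2·((-5)+(-6)) − 4 = -26 → (-26,-5,-6)
replace slot 2: 2·((-26)+(-6)) − (-5) = -59 → (-26,-59,-6)

-26,-59,-6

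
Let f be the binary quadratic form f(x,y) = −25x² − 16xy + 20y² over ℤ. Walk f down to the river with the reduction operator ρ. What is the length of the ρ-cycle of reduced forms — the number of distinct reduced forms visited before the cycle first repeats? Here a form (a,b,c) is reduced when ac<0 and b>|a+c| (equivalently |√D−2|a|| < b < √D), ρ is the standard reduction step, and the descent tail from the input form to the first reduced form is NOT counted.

D = 2256, ⌊√D⌋ = 47
descent: ρ → (20,16,-25)  [lands on river]
river: ρ → (-25,34,11)
river: ρ → (11,32,-28)
river: ρ → (-28,24,15)
river: ρ → (15,36,-16)
river: ρ → (-16,28,23)
river: ρ → (23,18,-21)
river: ρ → (-21,24,20)
ρ-cycle length = 8 (tail of 1 descent step not counted)

8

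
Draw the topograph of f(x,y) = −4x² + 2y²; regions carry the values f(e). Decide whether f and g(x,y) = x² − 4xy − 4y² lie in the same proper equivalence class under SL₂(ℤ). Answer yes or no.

D₁ = 32, D₂ = 32
river cycle of f (length 2): (2, 4, -2), (-2, 4, 2)
river cycle of g (length 2): (-4, 4, 1), (1, 4, -4)
cycles differ ⇒ inequivalent

no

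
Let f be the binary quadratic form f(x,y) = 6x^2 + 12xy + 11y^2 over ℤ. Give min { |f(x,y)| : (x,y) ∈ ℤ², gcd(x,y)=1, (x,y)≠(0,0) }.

translate: b→0 (≡12 mod 12), so (6,12,11)→(6,0,5)
flip: (6,0,5)→(5,0,6)
reduced (well bottom): (5,0,6) with a≤c, −a<b≤a
well minimum = a = 5

5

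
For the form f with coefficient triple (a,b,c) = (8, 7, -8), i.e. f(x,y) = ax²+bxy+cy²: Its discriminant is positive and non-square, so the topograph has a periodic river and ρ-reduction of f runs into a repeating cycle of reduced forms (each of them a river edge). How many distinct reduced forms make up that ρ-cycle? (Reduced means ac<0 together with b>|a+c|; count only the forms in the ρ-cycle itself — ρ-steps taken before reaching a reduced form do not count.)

D = 305, ⌊√D⌋ = 17
river: ρ → (-8,9,7)
river: ρ → (7,5,-10)
river: ρ → (-10,15,2)
river: ρ → (2,17,-2)
river: ρ → (-2,15,10)
river: ρ → (10,5,-7)
river: ρ → (-7,9,8)
river: ρ → (8,7,-8)
ρ-cycle length = 8 (tail of 0 descent steps not counted)

8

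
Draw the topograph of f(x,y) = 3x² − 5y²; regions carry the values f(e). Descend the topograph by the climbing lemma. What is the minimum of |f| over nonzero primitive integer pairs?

descent: ρ → (-5,0,3)
descent: ρ → (3,6,-2)  [lands on river]
river: ρ → (-2,6,3)
closes: descent 2, river 2
min |a| on river = 2

2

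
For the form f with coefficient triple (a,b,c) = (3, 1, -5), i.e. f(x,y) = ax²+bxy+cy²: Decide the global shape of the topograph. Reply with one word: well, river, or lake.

D = b²−4ac = 1² − 4·3·(-5) = 61
D > 0 non-square ⇒ indefinite ⇒ periodic river

river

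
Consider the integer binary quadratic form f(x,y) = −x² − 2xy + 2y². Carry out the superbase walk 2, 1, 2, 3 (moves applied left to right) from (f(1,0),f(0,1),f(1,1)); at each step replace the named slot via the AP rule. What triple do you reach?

start (-1,2,-1) = (f(1,0),f(0,1),f(1,1))
replace slot 2: 2·((-1)+(-1)) − 2 = -6 → (-1,-6,-1)
replace slot 1: 2·((-6)+(-1)) − (-1) = -13 → (-13,-6,-1)
replace slot 2: 2·((-13)+(-1)) − (-6) = -22 → (-13,-22,-1)
replace slot 3: 2·((-13)+(-22)) − (-1) = -69 → (-13,-22,-69)

-13,-22,-69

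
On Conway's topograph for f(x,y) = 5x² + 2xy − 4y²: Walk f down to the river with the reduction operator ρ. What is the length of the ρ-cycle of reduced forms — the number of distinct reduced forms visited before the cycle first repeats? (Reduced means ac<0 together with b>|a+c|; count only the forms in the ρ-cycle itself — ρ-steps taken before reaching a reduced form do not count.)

D = 84, ⌊√D⌋ = 9
river: ρ → (-4,6,3)
river: ρ → (3,6,-4)
river: ρ → (-4,2,5)
river: ρ → (5,8,-1)
river: ρ → (-1,8,5)
river: ρ → (5,2,-4)
ρ-cycle length = 6 (tail of 0 descent steps not counted)

6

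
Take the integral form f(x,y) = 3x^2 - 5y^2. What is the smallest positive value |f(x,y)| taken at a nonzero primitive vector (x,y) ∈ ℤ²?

descent: ρ → (-5,0,3)
descent: ρ → (3,6,-2)  [lands on river]
river: ρ → (-2,6,3)
closes: descent 2, river 2
min |a| on river = 2

2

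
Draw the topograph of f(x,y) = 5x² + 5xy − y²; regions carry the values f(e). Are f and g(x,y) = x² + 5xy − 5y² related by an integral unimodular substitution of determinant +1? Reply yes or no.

D₁ = 45, D₂ = 45
river cycle of f (length 2): (-1, 5, 5), (5, 5, -1)
river cycle of g (length 2): (-5, 5, 1), (1, 5, -5)
cycles differ ⇒ inequivalent

no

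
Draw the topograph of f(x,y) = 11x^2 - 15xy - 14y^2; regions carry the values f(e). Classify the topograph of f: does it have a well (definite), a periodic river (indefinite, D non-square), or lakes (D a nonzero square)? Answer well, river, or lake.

D = b²−4ac = (-15)² − 4·11·(-14) = 841
D = 29² is a perfect square ⇒ form factors over ℤ ⇒ lakes

lake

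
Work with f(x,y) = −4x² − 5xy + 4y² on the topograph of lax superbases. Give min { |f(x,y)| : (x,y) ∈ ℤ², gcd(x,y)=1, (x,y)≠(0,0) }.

descent: ρ → (4,5,-4)  [lands on river]
river: ρ → (-4,3,5)
river: ρ → (5,7,-2)
river: ρ → (-2,9,1)
river: ρ → (1,9,-2)
river: ρ → (-2,7,5)
river: ρ → (5,3,-4)
river: ρ → (-4,5,4)
river: ρ → (4,3,-5)
river: ρ → (-5,7,2)
river: ρ → (2,9,-1)
river: ρ → (-1,9,2)
river: ρ → (2,7,-5)
river: ρ → (-5,3,4)
closes: descent 1, river 14
min |a| on river = 1

1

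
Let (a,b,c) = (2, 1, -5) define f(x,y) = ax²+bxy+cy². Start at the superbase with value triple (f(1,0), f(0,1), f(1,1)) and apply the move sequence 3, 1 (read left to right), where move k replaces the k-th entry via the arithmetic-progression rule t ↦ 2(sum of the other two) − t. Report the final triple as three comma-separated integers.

start (2,-5,-2) = (f(1,0),f(0,1),f(1,1))
replace slot 3: 2·(2+(-5)) − (-2) = -4 → (2,-5,-4)
replace slot 1: 2·((-5)+(-4)) − 2 = -20 → (-20,-5,-4)

-20,-5,-4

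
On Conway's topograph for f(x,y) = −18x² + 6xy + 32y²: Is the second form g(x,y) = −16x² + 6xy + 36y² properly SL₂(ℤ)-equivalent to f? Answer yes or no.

D₁ = 2340, D₂ = 2340
river cycle of f (length 12): (-18, 42, 8), (8, 38, -28), (-28, 18, 18), (18, 18, -28), (-28, 38, 8), (8, 42, -18), (-18, 30, 20), (20, 10, -28), (-28, 46, 2), (2, 46, -28), … (2 more)
river cycle of g (length 10): (-16, 38, 14), (14, 46, -4), (-4, 42, 36), (36, 30, -10), (-10, 30, 36), (36, 42, -4), (-4, 46, 14), (14, 38, -16), (-16, 26, 26), (26, 26, -16)
cycles differ ⇒ inequivalent

no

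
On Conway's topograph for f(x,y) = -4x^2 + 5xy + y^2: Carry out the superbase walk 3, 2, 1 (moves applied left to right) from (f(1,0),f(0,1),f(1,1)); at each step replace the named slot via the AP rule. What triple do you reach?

start (-4,1,2) = (f(1,0),f(0,1),f(1,1))
replace slot 3: 2·((-4)+1) − 2 = -8 → (-4,1,-8)
replace slot 2: 2·((-4)+(-8)) − 1 = -25 → (-4,-25,-8)
replace slot 1: 2·((-25)+(-8)) − (-4) = -62 → (-62,-25,-8)

-62,-25,-8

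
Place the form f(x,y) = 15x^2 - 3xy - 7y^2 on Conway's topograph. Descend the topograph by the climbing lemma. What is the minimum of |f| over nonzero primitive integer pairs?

descent: ρ → (-7,17,5)  [lands on river]
river: ρ → (5,13,-13)
river: ρ → (-13,13,5)
river: ρ → (5,17,-7)
river: ρ → (-7,11,11)
river: ρ → (11,11,-7)
closes: descent 1, river 6
min |a| on river = 5

5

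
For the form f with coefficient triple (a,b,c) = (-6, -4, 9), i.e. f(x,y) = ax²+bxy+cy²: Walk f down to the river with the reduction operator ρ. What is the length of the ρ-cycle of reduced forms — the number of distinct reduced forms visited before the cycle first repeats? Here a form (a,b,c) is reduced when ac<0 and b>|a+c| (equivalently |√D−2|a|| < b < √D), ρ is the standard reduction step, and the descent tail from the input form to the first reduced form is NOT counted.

D = 232, ⌊√D⌋ = 15
descent: ρ → (9,4,-6)  [lands on river]
river: ρ → (-6,8,7)
river: ρ → (7,6,-7)
river: ρ → (-7,8,6)
river: ρ → (6,4,-9)
river: ρ → (-9,14,1)
river: ρ → (1,14,-9)
river: ρ → (-9,4,6)
river: ρ → (6,8,-7)
river: ρ → (-7,6,7)
river: ρ → (7,8,-6)
river: ρ → (-6,4,9)
river: ρ → (9,14,-1)
river: ρ → (-1,14,9)
ρ-cycle length = 14 (tail of 1 descent step not counted)

14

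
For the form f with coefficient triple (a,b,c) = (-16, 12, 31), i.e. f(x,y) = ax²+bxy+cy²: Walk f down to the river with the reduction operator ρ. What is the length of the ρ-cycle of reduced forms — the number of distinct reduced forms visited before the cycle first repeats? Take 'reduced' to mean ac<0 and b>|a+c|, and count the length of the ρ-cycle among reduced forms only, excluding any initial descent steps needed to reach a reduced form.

D = 2128, ⌊√D⌋ = 46
descent: ρ → (31,-12,-16)
descent: ρ → (-16,44,3)  [lands on river]
river: ρ → (3,46,-1)
river: ρ → (-1,46,3)
river: ρ → (3,44,-16)
river: ρ → (-16,20,27)
river: ρ → (27,34,-9)
river: ρ → (-9,38,19)
river: ρ → (19,38,-9)
river: ρ → (-9,34,27)
river: ρ → (27,20,-16)
ρ-cycle length = 10 (tail of 2 descent steps not counted)

10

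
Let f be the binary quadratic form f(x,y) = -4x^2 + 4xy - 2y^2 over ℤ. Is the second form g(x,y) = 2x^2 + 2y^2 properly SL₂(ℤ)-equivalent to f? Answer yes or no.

D₁ = -16, D₂ = -16
f is negative-definite; reduce −f:
−f: translate: b→4 (≡-4 mod 8), so (4,-4,2)→(4,4,2)
−f: flip: (4,4,2)→(2,-4,4)
−f: translate: b→0 (≡-4 mod 4), so (2,-4,4)→(2,0,2)
−f: reduced (well bottom): (2,0,2) with a≤c, −a<b≤a
flip sign back: reduced form of f is (-2,0,-2)
g: reduced (well bottom): (2,0,2) with a≤c, −a<b≤a
reduced forms (-2, 0, -2) vs (2, 0, 2) ⇒ inequivalent

no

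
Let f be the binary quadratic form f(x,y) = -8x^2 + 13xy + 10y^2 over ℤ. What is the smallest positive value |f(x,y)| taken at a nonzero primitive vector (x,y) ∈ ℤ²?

river: ρ → (10,7,-11)
river: ρ → (-11,15,6)
river: ρ → (6,21,-2)
river: ρ → (-2,19,16)
river: ρ → (16,13,-5)
river: ρ → (-5,17,10)
river: ρ → (10,3,-12)
river: ρ → (-12,21,1)
river: ρ → (1,21,-12)
river: ρ → (-12,3,10)
river: ρ → (10,17,-5)
river: ρ → (-5,13,16)
river: ρ → (16,19,-2)
river: ρ → (-2,21,6)
river: ρ → (6,15,-11)
river: ρ → (-11,7,10)
river: ρ → (10,13,-8)
river: ρ → (-8,19,4)
river: ρ → (4,21,-3)
river: ρ → (-3,21,4)
river: ρ → (4,19,-8)
river: ρ → (-8,13,10)
closes: descent 0, river 22
min |a| on river = 1

1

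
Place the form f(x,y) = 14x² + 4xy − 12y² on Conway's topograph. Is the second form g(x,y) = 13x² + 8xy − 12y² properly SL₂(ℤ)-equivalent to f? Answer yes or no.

D₁ = 688, D₂ = 688
river cycle of f (length 10): (-12, 20, 6), (6, 16, -18), (-18, 20, 4), (4, 20, -18), (-18, 16, 6), (6, 20, -12), (-12, 4, 14), (14, 24, -2), (-2, 24, 14), (14, 4, -12)
river cycle of g (length 16): (-12, 16, 9), (9, 20, -8), (-8, 12, 17), (17, 22, -3), (-3, 26, 1), (1, 26, -3), (-3, 22, 17), (17, 12, -8), (-8, 20, 9), (9, 16, -12), … (6 more)
cycles differ ⇒ inequivalent

no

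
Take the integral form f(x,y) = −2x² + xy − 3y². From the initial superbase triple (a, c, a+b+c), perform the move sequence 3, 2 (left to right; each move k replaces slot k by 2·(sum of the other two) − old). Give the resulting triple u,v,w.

start (-2,-3,-4) = (f(1,0),f(0,1),f(1,1))
replace slot 3: 2·((-2)+(-3)) − (-4) = -6 → (-2,-3,-6)
replace slot 2: 2·((-2)+(-6)) − (-3) = -13 → (-2,-13,-6)

-2,-13,-6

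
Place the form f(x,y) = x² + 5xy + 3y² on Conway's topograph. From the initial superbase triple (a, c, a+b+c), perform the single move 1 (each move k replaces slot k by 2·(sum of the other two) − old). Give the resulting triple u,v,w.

start (1,3,9) = (f(1,0),f(0,1),f(1,1))
replace slot 1: 2·(3+9) − 1 = 23 → (23,3,9)

23,3,9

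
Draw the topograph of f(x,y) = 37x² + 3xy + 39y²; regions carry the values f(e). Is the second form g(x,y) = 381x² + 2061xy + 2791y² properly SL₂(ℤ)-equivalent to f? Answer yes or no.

D₁ = -5763, D₂ = -5763
f: reduced (well bottom): (37,3,39) with a≤c, −a<b≤a
g: translate: b→-225 (≡2061 mod 762), so (381,2061,2791)→(381,-225,37)
g: flip: (381,-225,37)→(37,225,381)
g: translate: b→3 (≡225 mod 74), so (37,225,381)→(37,3,39)
g: reduced (well bottom): (37,3,39) with a≤c, −a<b≤a
reduced forms (37, 3, 39) vs (37, 3, 39) ⇒ equivalent

yes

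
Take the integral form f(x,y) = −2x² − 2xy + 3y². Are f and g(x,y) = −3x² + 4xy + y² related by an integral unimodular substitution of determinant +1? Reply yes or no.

D₁ = 28, D₂ = 28
river cycle of f (length 4): (3, 2, -2), (-2, 2, 3), (3, 4, -1), (-1, 4, 3)
river cycle of g (length 4): (1, 4, -3), (-3, 2, 2), (2, 2, -3), (-3, 4, 1)
cycles differ ⇒ inequivalent

no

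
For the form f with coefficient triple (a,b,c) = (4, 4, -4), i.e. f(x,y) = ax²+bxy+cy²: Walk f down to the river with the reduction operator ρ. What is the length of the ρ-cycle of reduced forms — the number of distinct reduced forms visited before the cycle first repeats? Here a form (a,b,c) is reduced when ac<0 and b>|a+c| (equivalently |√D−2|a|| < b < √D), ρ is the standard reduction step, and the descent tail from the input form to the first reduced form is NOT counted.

D = 80, ⌊√D⌋ = 8
river: ρ → (-4,4,4)
river: ρ → (4,4,-4)
ρ-cycle length = 2 (tail of 0 descent steps not counted)

2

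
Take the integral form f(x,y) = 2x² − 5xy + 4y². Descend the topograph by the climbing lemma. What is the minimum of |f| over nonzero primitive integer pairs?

translate: b→-1 (≡-5 mod 4), so (2,-5,4)→(2,-1,1)
flip: (2,-1,1)→(1,1,2)
reduced (well bottom): (1,1,2) with a≤c, −a<b≤a
well minimum = a = 1

1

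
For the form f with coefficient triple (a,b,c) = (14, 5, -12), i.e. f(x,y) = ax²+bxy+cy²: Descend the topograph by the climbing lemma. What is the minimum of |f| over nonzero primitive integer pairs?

river: ρ → (-12,19,7)
river: ρ → (7,23,-6)
river: ρ → (-6,25,3)
river: ρ → (3,23,-14)
river: ρ → (-14,5,12)
river: ρ → (12,19,-7)
river: ρ → (-7,23,6)
river: ρ → (6,25,-3)
river: ρ → (-3,23,14)
river: ρ → (14,5,-12)
closes: descent 0, river 10
min |a| on river = 3

3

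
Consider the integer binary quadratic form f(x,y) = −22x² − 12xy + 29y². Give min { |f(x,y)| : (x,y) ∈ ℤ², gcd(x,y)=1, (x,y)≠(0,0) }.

descent: ρ → (29,12,-22)  [lands on river]
river: ρ → (-22,32,19)
river: ρ → (19,44,-10)
river: ρ → (-10,36,35)
river: ρ → (35,34,-11)
river: ρ → (-11,32,38)
river: ρ → (38,44,-5)
river: ρ → (-5,46,29)
closes: descent 1, river 8
min |a| on river = 5

5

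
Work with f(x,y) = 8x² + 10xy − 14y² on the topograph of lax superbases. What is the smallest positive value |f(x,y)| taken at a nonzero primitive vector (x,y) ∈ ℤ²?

river: ρ → (-14,18,4)
river: ρ → (4,22,-4)
river: ρ → (-4,18,14)
river: ρ → (14,10,-8)
river: ρ → (-8,22,2)
river: ρ → (2,22,-8)
river: ρ → (-8,10,14)
river: ρ → (14,18,-4)
river: ρ → (-4,22,4)
river: ρ → (4,18,-14)
river: ρ → (-14,10,8)
river: ρ → (8,22,-2)
river: ρ → (-2,22,8)
river: ρ → (8,10,-14)
closes: descent 0, river 14
min |a| on river = 2

2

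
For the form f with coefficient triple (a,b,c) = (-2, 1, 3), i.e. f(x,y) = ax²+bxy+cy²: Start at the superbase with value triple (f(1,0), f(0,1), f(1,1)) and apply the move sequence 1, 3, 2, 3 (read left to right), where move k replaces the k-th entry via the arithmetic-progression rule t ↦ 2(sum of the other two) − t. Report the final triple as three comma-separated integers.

start (-2,3,2) = (f(1,0),f(0,1),f(1,1))
replace slot 1: 2·(3+2) − (-2) = 12 → (12,3,2)
replace slot 3: 2·(12+3) − 2 = 28 → (12,3,28)
replace slot 2: 2·(12+28) − 3 = 77 → (12,77,28)
replace slot 3: 2·(12+77) − 28 = 150 → (12,77,150)

12,77,150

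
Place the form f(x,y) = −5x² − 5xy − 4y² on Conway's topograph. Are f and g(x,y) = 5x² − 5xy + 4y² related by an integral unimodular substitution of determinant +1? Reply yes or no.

D₁ = -55, D₂ = -55
f is negative-definite; reduce −f:
−f: flip: (5,5,4)→(4,-5,5)
−f: translate: b→3 (≡-5 mod 8), so (4,-5,5)→(4,3,4)
−f: reduced (well bottom): (4,3,4) with a≤c, −a<b≤a
flip sign back: reduced form of f is (-4,-3,-4)
g: translate: b→5 (≡-5 mod 10), so (5,-5,4)→(5,5,4)
g: flip: (5,5,4)→(4,-5,5)
g: translate: b→3 (≡-5 mod 8), so (4,-5,5)→(4,3,4)
g: reduced (well bottom): (4,3,4) with a≤c, −a<b≤a
reduced forms (-4, -3, -4) vs (4, 3, 4) ⇒ inequivalent

no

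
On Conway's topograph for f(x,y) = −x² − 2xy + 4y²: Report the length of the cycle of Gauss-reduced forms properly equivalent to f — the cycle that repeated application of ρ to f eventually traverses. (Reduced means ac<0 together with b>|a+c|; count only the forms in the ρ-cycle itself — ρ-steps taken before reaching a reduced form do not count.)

D = 20, ⌊√D⌋ = 4
descent: ρ → (4,2,-1)
descent: ρ → (-1,4,1)  [lands on river]
river: ρ → (1,4,-1)
ρ-cycle length = 2 (tail of 2 descent steps not counted)

2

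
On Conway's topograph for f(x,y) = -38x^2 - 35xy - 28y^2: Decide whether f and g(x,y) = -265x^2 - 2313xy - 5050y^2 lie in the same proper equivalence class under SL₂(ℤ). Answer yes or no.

D₁ = -3031, D₂ = -3031
f is negative-definite; reduce −f:
−f: flip: (38,35,28)→(28,-35,38)
−f: translate: b→21 (≡-35 mod 56), so (28,-35,38)→(28,21,31)
−f: reduced (well bottom): (28,21,31) with a≤c, −a<b≤a
flip sign back: reduced form of f is (-28,-21,-31)
g is negative-definite; reduce −g:
−g: translate: b→193 (≡2313 mod 530), so (265,2313,5050)→(265,193,38)
−g: flip: (265,193,38)→(38,-193,265)
−g: translate: b→35 (≡-193 mod 76), so (38,-193,265)→(38,35,28)
−g: flip: (38,35,28)→(28,-35,38)
−g: translate: b→21 (≡-35 mod 56), so (28,-35,38)→(28,21,31)
−g: reduced (well bottom): (28,21,31) with a≤c, −a<b≤a
flip sign back: reduced form of g is (-28,-21,-31)
reduced forms (-28, -21, -31) vs (-28, -21, -31) ⇒ equivalent

yes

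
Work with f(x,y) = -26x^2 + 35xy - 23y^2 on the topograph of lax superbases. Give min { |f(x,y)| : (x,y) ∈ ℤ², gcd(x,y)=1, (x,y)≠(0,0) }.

translate: b→17 (≡-35 mod 52), so (26,-35,23)→(26,17,14)
flip: (26,17,14)→(14,-17,26)
translate: b→11 (≡-17 mod 28), so (14,-17,26)→(14,11,23)
reduced (well bottom): (14,11,23) with a≤c, −a<b≤a
well minimum |f| = |-14| = 14 (negative-definite)

14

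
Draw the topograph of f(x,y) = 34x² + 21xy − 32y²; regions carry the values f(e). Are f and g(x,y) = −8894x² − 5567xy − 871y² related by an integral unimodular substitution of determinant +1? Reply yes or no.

D₁ = 4793, D₂ = 4793
river cycle of f (length 74): (-32, 43, 23), (23, 49, -26), (-26, 55, 17), (17, 47, -38), (-38, 29, 26), (26, 23, -41), (-41, 59, 8), (8, 69, -1), (-1, 69, 8), (8, 59, -41), … (64 more)
river cycle of g (length 74): (-32, 43, 23), (23, 49, -26), (-26, 55, 17), (17, 47, -38), (-38, 29, 26), (26, 23, -41), (-41, 59, 8), (8, 69, -1), (-1, 69, 8), (8, 59, -41), … (64 more)
cycles coincide ⇒ equivalent

yes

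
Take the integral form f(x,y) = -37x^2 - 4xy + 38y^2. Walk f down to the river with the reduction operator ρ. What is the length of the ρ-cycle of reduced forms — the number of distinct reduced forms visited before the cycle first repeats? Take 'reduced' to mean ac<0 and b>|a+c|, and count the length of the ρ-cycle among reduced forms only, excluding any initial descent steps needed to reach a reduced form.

D = 5640, ⌊√D⌋ = 75
descent: ρ → (38,4,-37)  [lands on river]
river: ρ → (-37,70,5)
river: ρ → (5,70,-37)
river: ρ → (-37,4,38)
river: ρ → (38,72,-3)
river: ρ → (-3,72,38)
ρ-cycle length = 6 (tail of 1 descent step not counted)

6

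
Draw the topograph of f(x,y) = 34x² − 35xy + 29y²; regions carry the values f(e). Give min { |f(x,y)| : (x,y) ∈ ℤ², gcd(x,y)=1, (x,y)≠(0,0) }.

translate: b→33 (≡-35 mod 68), so (34,-35,29)→(34,33,28)
flip: (34,33,28)→(28,-33,34)
translate: b→23 (≡-33 mod 56), so (28,-33,34)→(28,23,29)
reduced (well bottom): (28,23,29) with a≤c, −a<b≤a
well minimum = a = 28

28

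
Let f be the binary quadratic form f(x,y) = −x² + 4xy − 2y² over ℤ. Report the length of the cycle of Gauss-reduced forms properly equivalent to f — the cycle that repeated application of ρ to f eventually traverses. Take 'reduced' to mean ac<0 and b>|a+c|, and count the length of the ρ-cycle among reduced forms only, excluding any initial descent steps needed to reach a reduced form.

D = 8, ⌊√D⌋ = 2
descent: ρ → (-2,0,1)
descent: ρ → (1,2,-1)  [lands on river]
river: ρ → (-1,2,1)
ρ-cycle length = 2 (tail of 2 descent steps not counted)

2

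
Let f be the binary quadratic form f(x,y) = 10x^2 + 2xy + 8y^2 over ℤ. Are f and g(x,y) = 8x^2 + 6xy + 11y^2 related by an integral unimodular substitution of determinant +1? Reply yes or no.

D₁ = -316, D₂ = -316
f: flip: (10,2,8)→(8,-2,10)
f: reduced (well bottom): (8,-2,10) with a≤c, −a<b≤a
g: reduced (well bottom): (8,6,11) with a≤c, −a<b≤a
reduced forms (8, -2, 10) vs (8, 6, 11) ⇒ inequivalent

no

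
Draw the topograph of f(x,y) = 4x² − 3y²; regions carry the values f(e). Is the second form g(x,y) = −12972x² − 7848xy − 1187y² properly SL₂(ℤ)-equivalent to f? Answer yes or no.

D₁ = 48, D₂ = 48
river cycle of f (length 2): (-3, 6, 1), (1, 6, -3)
river cycle of g (length 2): (1, 6, -3), (-3, 6, 1)
cycles coincide ⇒ equivalent

yes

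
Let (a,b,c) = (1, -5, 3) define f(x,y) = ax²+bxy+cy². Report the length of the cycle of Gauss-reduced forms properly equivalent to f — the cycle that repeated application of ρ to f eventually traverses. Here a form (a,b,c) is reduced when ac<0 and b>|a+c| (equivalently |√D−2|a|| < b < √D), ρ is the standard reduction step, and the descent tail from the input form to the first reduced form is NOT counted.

D = 13, ⌊√D⌋ = 3
descent: ρ → (3,-1,-1)
descent: ρ → (-1,3,1)  [lands on river]
river: ρ → (1,3,-1)
ρ-cycle length = 2 (tail of 2 descent steps not counted)

2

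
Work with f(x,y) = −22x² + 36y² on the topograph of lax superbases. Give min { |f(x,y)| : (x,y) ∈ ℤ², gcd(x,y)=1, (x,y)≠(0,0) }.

descent: ρ → (36,0,-22)
descent: ρ → (-22,44,14)  [lands on river]
river: ρ → (14,40,-28)
river: ρ → (-28,16,26)
river: ρ → (26,36,-18)
river: ρ → (-18,36,26)
river: ρ → (26,16,-28)
river: ρ → (-28,40,14)
river: ρ → (14,44,-22)
closes: descent 2, river 8
min |a| on river = 14

14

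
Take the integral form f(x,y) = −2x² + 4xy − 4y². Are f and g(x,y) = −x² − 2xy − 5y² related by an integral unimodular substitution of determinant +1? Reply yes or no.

D₁ = -16, D₂ = -16
f is negative-definite; reduce −f:
−f: translate: b→0 (≡-4 mod 4), so (2,-4,4)→(2,0,2)
−f: reduced (well bottom): (2,0,2) with a≤c, −a<b≤a
flip sign back: reduced form of f is (-2,0,-2)
g is negative-definite; reduce −g:
−g: translate: b→0 (≡2 mod 2), so (1,2,5)→(1,0,4)
−g: reduced (well bottom): (1,0,4) with a≤c, −a<b≤a
flip sign back: reduced form of g is (-1,0,-4)
reduced forms (-2, 0, -2) vs (-1, 0, -4) ⇒ inequivalent

no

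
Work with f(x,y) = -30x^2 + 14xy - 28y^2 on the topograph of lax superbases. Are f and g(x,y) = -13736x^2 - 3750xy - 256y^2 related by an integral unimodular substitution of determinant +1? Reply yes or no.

D₁ = -3164, D₂ = -3164
f is negative-definite; reduce −f:
−f: flip: (30,-14,28)→(28,14,30)
−f: reduced (well bottom): (28,14,30) with a≤c, −a<b≤a
flip sign back: reduced form of f is (-28,-14,-30)
g is negative-definite; reduce −g:
−g: flip: (13736,3750,256)→(256,-3750,13736)
−g: translate: b→-166 (≡-3750 mod 512), so (256,-3750,13736)→(256,-166,30)
−g: flip: (256,-166,30)→(30,166,256)
−g: translate: b→-14 (≡166 mod 60), so (30,166,256)→(30,-14,28)
−g: flip: (30,-14,28)→(28,14,30)
−g: reduced (well bottom): (28,14,30) with a≤c, −a<b≤a
flip sign back: reduced form of g is (-28,-14,-30)
reduced forms (-28, -14, -30) vs (-28, -14, -30) ⇒ equivalent

yes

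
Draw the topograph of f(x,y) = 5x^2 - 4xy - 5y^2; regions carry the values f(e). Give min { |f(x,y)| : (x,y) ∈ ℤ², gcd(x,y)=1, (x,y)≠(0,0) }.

descent: ρ → (-5,4,5)  [lands on river]
river: ρ → (5,6,-4)
river: ρ → (-4,10,1)
river: ρ → (1,10,-4)
river: ρ → (-4,6,5)
river: ρ → (5,4,-5)
river: ρ → (-5,6,4)
river: ρ → (4,10,-1)
river: ρ → (-1,10,4)
river: ρ → (4,6,-5)
closes: descent 1, river 10
min |a| on river = 1

1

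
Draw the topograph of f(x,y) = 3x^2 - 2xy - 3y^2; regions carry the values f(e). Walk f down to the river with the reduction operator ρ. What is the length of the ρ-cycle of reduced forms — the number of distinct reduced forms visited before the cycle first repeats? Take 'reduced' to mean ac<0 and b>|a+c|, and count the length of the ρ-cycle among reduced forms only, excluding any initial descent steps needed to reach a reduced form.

D = 40, ⌊√D⌋ = 6
descent: ρ → (-3,2,3)  [lands on river]
river: ρ → (3,4,-2)
river: ρ → (-2,4,3)
river: ρ → (3,2,-3)
river: ρ → (-3,4,2)
river: ρ → (2,4,-3)
ρ-cycle length = 6 (tail of 1 descent step not counted)

6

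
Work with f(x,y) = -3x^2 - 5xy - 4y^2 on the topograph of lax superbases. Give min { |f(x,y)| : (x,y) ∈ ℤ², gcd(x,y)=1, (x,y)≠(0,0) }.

translate: b→-1 (≡5 mod 6), so (3,5,4)→(3,-1,2)
flip: (3,-1,2)→(2,1,3)
reduced (well bottom): (2,1,3) with a≤c, −a<b≤a
well minimum |f| = |-2| = 2 (negative-definite)

2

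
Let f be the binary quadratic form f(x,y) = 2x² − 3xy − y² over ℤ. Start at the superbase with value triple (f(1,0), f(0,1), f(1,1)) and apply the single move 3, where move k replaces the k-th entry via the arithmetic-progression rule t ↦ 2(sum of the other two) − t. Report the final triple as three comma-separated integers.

start (2,-1,-2) = (f(1,0),f(0,1),f(1,1))
replace slot 3: 2·(2+(-1)) − (-2) = 4 → (2,-1,4)

2,-1,4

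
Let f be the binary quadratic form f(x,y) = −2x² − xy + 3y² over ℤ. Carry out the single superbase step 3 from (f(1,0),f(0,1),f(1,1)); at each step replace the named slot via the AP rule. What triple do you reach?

start (-2,3,0) = (f(1,0),f(0,1),f(1,1))
replace slot 3: 2·((-2)+3) − 0 = 2 → (-2,3,2)

-2,3,2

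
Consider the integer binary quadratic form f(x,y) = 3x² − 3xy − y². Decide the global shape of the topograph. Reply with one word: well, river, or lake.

D = b²−4ac = (-3)² − 4·3·(-1) = 21
D > 0 non-square ⇒ indefinite ⇒ periodic river

river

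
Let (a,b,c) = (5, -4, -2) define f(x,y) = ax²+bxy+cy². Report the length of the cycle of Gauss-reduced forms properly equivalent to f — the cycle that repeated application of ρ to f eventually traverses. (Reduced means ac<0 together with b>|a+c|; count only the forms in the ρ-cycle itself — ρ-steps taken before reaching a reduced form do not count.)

D = 56, ⌊√D⌋ = 7
descent: ρ → (-2,4,5)  [lands on river]
river: ρ → (5,6,-1)
river: ρ → (-1,6,5)
river: ρ → (5,4,-2)
ρ-cycle length = 4 (tail of 1 descent step not counted)

4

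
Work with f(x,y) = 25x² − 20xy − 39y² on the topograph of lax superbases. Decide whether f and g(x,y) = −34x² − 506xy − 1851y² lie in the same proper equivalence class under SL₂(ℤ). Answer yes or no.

D₁ = 4300, D₂ = 4300
river cycle of f (length 26): (-39, 20, 25), (25, 30, -34), (-34, 38, 21), (21, 46, -26), (-26, 58, 9), (9, 50, -50), (-50, 50, 9), (9, 58, -26), (-26, 46, 21), (21, 38, -34), … (16 more)
river cycle of g (length 26): (-34, 38, 21), (21, 46, -26), (-26, 58, 9), (9, 50, -50), (-50, 50, 9), (9, 58, -26), (-26, 46, 21), (21, 38, -34), (-34, 30, 25), (25, 20, -39), … (16 more)
cycles coincide ⇒ equivalent

yes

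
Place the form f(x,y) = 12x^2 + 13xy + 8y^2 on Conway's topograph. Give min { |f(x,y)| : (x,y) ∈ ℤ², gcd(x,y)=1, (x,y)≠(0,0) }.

translate: b→-11 (≡13 mod 24), so (12,13,8)→(12,-11,7)
flip: (12,-11,7)→(7,11,12)
translate: b→-3 (≡11 mod 14), so (7,11,12)→(7,-3,8)
reduced (well bottom): (7,-3,8) with a≤c, −a<b≤a
well minimum = a = 7

7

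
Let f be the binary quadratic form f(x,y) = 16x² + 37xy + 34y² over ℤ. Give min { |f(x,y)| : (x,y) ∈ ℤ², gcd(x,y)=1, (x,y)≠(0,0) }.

translate: b→5 (≡37 mod 32), so (16,37,34)→(16,5,13)
flip: (16,5,13)→(13,-5,16)
reduced (well bottom): (13,-5,16) with a≤c, −a<b≤a
well minimum = a = 13

13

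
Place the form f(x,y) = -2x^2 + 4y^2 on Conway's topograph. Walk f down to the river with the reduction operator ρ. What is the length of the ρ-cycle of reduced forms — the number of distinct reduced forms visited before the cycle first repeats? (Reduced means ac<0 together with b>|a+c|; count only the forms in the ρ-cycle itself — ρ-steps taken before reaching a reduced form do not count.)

D = 32, ⌊√D⌋ = 5
descent: ρ → (4,0,-2)
descent: ρ → (-2,4,2)  [lands on river]
river: ρ → (2,4,-2)
ρ-cycle length = 2 (tail of 2 descent steps not counted)

2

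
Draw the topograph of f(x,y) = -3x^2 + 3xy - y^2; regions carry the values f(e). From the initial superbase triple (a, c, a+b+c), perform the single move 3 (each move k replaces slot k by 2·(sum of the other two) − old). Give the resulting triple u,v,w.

start (-3,-1,-1) = (f(1,0),f(0,1),f(1,1))
replace slot 3: 2·((-3)+(-1)) − (-1) = -7 → (-3,-1,-7)

-3,-1,-7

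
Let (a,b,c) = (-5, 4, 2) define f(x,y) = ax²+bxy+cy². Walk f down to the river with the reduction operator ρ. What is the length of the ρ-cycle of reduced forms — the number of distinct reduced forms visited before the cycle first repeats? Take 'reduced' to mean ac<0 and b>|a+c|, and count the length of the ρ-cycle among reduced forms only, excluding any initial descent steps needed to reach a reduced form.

D = 56, ⌊√D⌋ = 7
river: ρ → (2,4,-5)
river: ρ → (-5,6,1)
river: ρ → (1,6,-5)
river: ρ → (-5,4,2)
ρ-cycle length = 4 (tail of 0 descent steps not counted)

4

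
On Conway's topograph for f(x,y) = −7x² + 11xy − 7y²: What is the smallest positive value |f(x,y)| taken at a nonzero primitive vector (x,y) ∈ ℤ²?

translate: b→3 (≡-11 mod 14), so (7,-11,7)→(7,3,3)
flip: (7,3,3)→(3,-3,7)
translate: b→3 (≡-3 mod 6), so (3,-3,7)→(3,3,7)
reduced (well bottom): (3,3,7) with a≤c, −a<b≤a
well minimum |f| = |-3| = 3 (negative-definite)

3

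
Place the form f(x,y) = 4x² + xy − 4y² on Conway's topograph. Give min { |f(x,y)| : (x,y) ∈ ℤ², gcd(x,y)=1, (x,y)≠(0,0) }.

river: ρ → (-4,7,1)
river: ρ → (1,7,-4)
river: ρ → (-4,1,4)
river: ρ → (4,7,-1)
river: ρ → (-1,7,4)
river: ρ → (4,1,-4)
closes: descent 0, river 6
min |a| on river = 1

1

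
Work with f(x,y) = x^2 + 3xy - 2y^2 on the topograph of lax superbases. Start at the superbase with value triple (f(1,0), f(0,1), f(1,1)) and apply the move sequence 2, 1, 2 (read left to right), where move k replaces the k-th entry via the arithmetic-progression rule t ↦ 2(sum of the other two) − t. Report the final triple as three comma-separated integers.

start (1,-2,2) = (f(1,0),f(0,1),f(1,1))
replace slot 2: 2·(1+2) − (-2) = 8 → (1,8,2)
replace slot 1: 2·(8+2) − 1 = 19 → (19,8,2)
replace slot 2: 2·(19+2) − 8 = 34 → (19,34,2)

19,34,2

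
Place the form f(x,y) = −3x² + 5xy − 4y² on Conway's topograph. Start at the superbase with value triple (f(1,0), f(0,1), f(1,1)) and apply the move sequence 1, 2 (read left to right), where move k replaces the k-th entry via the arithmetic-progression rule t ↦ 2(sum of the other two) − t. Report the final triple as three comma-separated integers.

start (-3,-4,-2) = (f(1,0),f(0,1),f(1,1))
replace slot 1: 2·((-4)+(-2)) − (-3) = -9 → (-9,-4,-2)
replace slot 2: 2·((-9)+(-2)) − (-4) = -18 → (-9,-18,-2)

-9,-18,-2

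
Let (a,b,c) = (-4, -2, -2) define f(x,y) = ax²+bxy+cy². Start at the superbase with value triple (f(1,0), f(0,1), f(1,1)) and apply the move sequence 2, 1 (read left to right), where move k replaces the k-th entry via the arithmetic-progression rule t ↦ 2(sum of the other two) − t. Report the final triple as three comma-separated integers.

start (-4,-2,-8) = (f(1,0),f(0,1),f(1,1))
replace slot 2: 2·((-4)+(-8)) − (-2) = -22 → (-4,-22,-8)
replace slot 1: 2·((-22)+(-8)) − (-4) = -56 → (-56,-22,-8)

-56,-22,-8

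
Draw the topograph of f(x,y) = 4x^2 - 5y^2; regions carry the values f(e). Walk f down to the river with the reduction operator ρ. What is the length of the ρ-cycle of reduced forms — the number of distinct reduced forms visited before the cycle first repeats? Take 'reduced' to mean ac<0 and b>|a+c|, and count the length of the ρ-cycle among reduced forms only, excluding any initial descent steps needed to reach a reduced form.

D = 80, ⌊√D⌋ = 8
descent: ρ → (-5,0,4)
descent: ρ → (4,8,-1)  [lands on river]
river: ρ → (-1,8,4)
ρ-cycle length = 2 (tail of 2 descent steps not counted)

2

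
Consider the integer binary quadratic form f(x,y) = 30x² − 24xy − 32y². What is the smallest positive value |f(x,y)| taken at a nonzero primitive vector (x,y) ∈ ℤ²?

descent: ρ → (-32,24,30)  [lands on river]
river: ρ → (30,36,-26)
river: ρ → (-26,16,40)
river: ρ → (40,64,-2)
river: ρ → (-2,64,40)
river: ρ → (40,16,-26)
river: ρ → (-26,36,30)
river: ρ → (30,24,-32)
river: ρ → (-32,40,22)
river: ρ → (22,48,-24)
river: ρ → (-24,48,22)
river: ρ → (22,40,-32)
closes: descent 1, river 12
min |a| on river = 2

2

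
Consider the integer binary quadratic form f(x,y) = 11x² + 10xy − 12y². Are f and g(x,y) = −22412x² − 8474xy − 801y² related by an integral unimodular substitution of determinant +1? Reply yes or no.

D₁ = 628, D₂ = 628
river cycle of f (length 34): (-12, 14, 9), (9, 22, -4), (-4, 18, 19), (19, 20, -3), (-3, 22, 12), (12, 2, -13), (-13, 24, 1), (1, 24, -13), (-13, 2, 12), (12, 22, -3), … (24 more)
river cycle of g (length 34): (-12, 14, 9), (9, 22, -4), (-4, 18, 19), (19, 20, -3), (-3, 22, 12), (12, 2, -13), (-13, 24, 1), (1, 24, -13), (-13, 2, 12), (12, 22, -3), … (24 more)
cycles coincide ⇒ equivalent

yes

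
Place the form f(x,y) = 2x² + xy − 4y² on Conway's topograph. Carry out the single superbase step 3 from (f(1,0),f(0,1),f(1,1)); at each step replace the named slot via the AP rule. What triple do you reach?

start (2,-4,-1) = (f(1,0),f(0,1),f(1,1))
replace slot 3: 2·(2+(-4)) − (-1) = -3 → (2,-4,-3)

2,-4,-3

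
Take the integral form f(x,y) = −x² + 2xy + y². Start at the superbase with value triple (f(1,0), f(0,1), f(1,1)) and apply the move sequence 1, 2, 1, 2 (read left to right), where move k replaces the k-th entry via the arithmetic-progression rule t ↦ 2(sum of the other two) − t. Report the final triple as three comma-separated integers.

start (-1,1,2) = (f(1,0),f(0,1),f(1,1))
replace slot 1: 2·(1+2) − (-1) = 7 → (7,1,2)
replace slot 2: 2·(7+2) − 1 = 17 → (7,17,2)
replace slot 1: 2·(17+2) − 7 = 31 → (31,17,2)
replace slot 2: 2·(31+2) − 17 = 49 → (31,49,2)

31,49,2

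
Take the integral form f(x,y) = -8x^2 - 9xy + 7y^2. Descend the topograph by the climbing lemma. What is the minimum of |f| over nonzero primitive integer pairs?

descent: ρ → (7,9,-8)  [lands on river]
river: ρ → (-8,7,8)
river: ρ → (8,9,-7)
river: ρ → (-7,5,10)
river: ρ → (10,15,-2)
river: ρ → (-2,17,2)
river: ρ → (2,15,-10)
river: ρ → (-10,5,7)
closes: descent 1, river 8
min |a| on river = 2

2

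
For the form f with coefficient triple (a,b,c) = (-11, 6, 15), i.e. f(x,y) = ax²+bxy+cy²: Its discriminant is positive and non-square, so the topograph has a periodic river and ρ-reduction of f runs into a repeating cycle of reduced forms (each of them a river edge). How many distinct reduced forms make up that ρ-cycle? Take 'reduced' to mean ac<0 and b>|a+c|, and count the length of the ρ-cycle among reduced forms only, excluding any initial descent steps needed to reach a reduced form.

D = 696, ⌊√D⌋ = 26
river: ρ → (15,24,-2)
river: ρ → (-2,24,15)
river: ρ → (15,6,-11)
river: ρ → (-11,16,10)
river: ρ → (10,24,-3)
river: ρ → (-3,24,10)
river: ρ → (10,16,-11)
river: ρ → (-11,6,15)
ρ-cycle length = 8 (tail of 0 descent steps not counted)

8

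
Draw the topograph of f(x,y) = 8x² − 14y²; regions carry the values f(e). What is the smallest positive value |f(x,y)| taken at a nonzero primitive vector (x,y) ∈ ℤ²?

descent: ρ → (-14,0,8)
descent: ρ → (8,16,-6)  [lands on river]
river: ρ → (-6,20,2)
river: ρ → (2,20,-6)
river: ρ → (-6,16,8)
closes: descent 2, river 4
min |a| on river = 2

2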